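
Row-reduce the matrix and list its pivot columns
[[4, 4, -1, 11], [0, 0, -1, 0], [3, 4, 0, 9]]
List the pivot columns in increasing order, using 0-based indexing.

0, 1, 2

Multiply r1 by 1/4.
  [ 1  1  -1/4  11/4 ]
  [ 0  0    -1     0 ]
  [ 3  4     0     9 ]
Subtract 3 times r1 from r3.
  [ 1  1  -1/4  11/4 ]
  [ 0  0    -1     0 ]
  [ 0  1   3/4   3/4 ]
Swap r2 and r3.
  [ 1  1  -1/4  11/4 ]
  [ 0  1   3/4   3/4 ]
  [ 0  0    -1     0 ]
Multiply r3 by -1.
  [ 1  1  -1/4  11/4 ]
  [ 0  1   3/4   3/4 ]
  [ 0  0     1     0 ]
Subtract 3/4 times r3 from r2.
  [ 1  1  -1/4  11/4 ]
  [ 0  1     0   3/4 ]
  [ 0  0     1     0 ]
Add 1/4 times r3 to r1.
  [ 1  1  0  11/4 ]
  [ 0  1  0   3/4 ]
  [ 0  0  1     0 ]
Subtract r2 from r1.
  [ 1  0  0    2 ]
  [ 0  1  0  3/4 ]
  [ 0  0  1    0 ]
Pivot columns are the columns containing a leading 1.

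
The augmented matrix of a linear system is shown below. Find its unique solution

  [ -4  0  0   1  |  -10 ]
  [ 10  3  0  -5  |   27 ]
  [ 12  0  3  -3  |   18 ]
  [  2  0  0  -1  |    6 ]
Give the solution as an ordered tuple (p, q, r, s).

(2, -1, -4, -2)

ρ1 ← -1/4·ρ1
  [  1  0  0  -1/4  |  5/2 ]
  [ 10  3  0    -5  |   27 ]
  [ 12  0  3    -3  |   18 ]
  [  2  0  0    -1  |    6 ]
ρ2 ← ρ2 − 10·ρ1
  [  1  0  0  -1/4  |  5/2 ]
  [  0  3  0  -5/2  |    2 ]
  [ 12  0  3    -3  |   18 ]
  [  2  0  0    -1  |    6 ]
ρ3 ← ρ3 − 12·ρ1
  [ 1  0  0  -1/4  |  5/2 ]
  [ 0  3  0  -5/2  |    2 ]
  [ 0  0  3     0  |  -12 ]
  [ 2  0  0    -1  |    6 ]
ρ4 ← ρ4 − 2·ρ1
  [ 1  0  0  -1/4  |  5/2 ]
  [ 0  3  0  -5/2  |    2 ]
  [ 0  0  3     0  |  -12 ]
  [ 0  0  0  -1/2  |    1 ]
ρ2 ← 1/3·ρ2
  [ 1  0  0  -1/4  |  5/2 ]
  [ 0  1  0  -5/6  |  2/3 ]
  [ 0  0  3     0  |  -12 ]
  [ 0  0  0  -1/2  |    1 ]
ρ3 ← 1/3·ρ3
  [ 1  0  0  -1/4  |  5/2 ]
  [ 0  1  0  -5/6  |  2/3 ]
  [ 0  0  1     0  |   -4 ]
  [ 0  0  0  -1/2  |    1 ]
ρ4 ← -2·ρ4
  [ 1  0  0  -1/4  |  5/2 ]
  [ 0  1  0  -5/6  |  2/3 ]
  [ 0  0  1     0  |   -4 ]
  [ 0  0  0     1  |   -2 ]
ρ2 ← ρ2 + 5/6·ρ4
  [ 1  0  0  -1/4  |  5/2 ]
  [ 0  1  0     0  |   -1 ]
  [ 0  0  1     0  |   -4 ]
  [ 0  0  0     1  |   -2 ]
ρ1 ← ρ1 + 1/4·ρ4
  [ 1  0  0  0  |   2 ]
  [ 0  1  0  0  |  -1 ]
  [ 0  0  1  0  |  -4 ]
  [ 0  0  0  1  |  -2 ]
Reading off the last column: p = 2, q = -1, r = -4, s = -2.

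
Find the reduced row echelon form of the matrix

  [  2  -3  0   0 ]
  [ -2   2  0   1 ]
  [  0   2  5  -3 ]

[[1, 0, 0, -3/2], [0, 1, 0, -1], [0, 0, 1, -1/5]]

Multiply R1 by 1/2.
  [  1  -3/2  0   0 ]
  [ -2     2  0   1 ]
  [  0     2  5  -3 ]
Add 2 times R1 to R2.
  [ 1  -3/2  0   0 ]
  [ 0    -1  0   1 ]
  [ 0     2  5  -3 ]
Multiply R2 by -1.
  [ 1  -3/2  0   0 ]
  [ 0     1  0  -1 ]
  [ 0     2  5  -3 ]
Subtract 2 times R2 from R3.
  [ 1  -3/2  0   0 ]
  [ 0     1  0  -1 ]
  [ 0     0  5  -1 ]
Multiply R3 by 1/5.
  [ 1  -3/2  0     0 ]
  [ 0     1  0    -1 ]
  [ 0     0  1  -1/5 ]
Add 3/2 times R2 to R1.
  [ 1  0  0  -3/2 ]
  [ 0  1  0    -1 ]
  [ 0  0  1  -1/5 ]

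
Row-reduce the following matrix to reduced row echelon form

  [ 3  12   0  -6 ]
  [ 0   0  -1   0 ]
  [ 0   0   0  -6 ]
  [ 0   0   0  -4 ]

[[1, 4, 0, 0], [0, 0, 1, 0], [0, 0, 0, 1], [0, 0, 0, 0]]

ρ1 := 1/3·ρ1
  [ 1  4   0  -2 ]
  [ 0  0  -1   0 ]
  [ 0  0   0  -6 ]
  [ 0  0   0  -4 ]
ρ2 := -1·ρ2
  [ 1  4  0  -2 ]
  [ 0  0  1   0 ]
  [ 0  0  0  -6 ]
  [ 0  0  0  -4 ]
ρ3 := -1/6·ρ3
  [ 1  4  0  -2 ]
  [ 0  0  1   0 ]
  [ 0  0  0   1 ]
  [ 0  0  0  -4 ]
ρ4 := ρ4 + 4·ρ3
  [ 1  4  0  -2 ]
  [ 0  0  1   0 ]
  [ 0  0  0   1 ]
  [ 0  0  0   0 ]
ρ1 := ρ1 + 2·ρ3
  [ 1  4  0  0 ]
  [ 0  0  1  0 ]
  [ 0  0  0  1 ]
  [ 0  0  0  0 ]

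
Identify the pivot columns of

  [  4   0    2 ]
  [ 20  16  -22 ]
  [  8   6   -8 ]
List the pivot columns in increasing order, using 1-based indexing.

1, 2

R1 -> 1/4·R1
  [  1   0  1/2 ]
  [ 20  16  -22 ]
  [  8   6   -8 ]
R2 -> R2 − 20·R1
  [ 1   0  1/2 ]
  [ 0  16  -32 ]
  [ 8   6   -8 ]
R3 -> R3 − 8·R1
  [ 1   0  1/2 ]
  [ 0  16  -32 ]
  [ 0   6  -12 ]
R2 -> 1/16·R2
  [ 1  0  1/2 ]
  [ 0  1   -2 ]
  [ 0  6  -12 ]
R3 -> R3 − 6·R2
  [ 1  0  1/2 ]
  [ 0  1   -2 ]
  [ 0  0    0 ]
Pivot columns are the columns containing a leading 1.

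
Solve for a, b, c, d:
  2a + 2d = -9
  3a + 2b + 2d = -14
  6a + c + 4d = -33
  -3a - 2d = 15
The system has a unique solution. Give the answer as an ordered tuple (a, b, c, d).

Form the augmented matrix and row-reduce:
  [  2  0  0   2  |   -9 ]
  [  3  2  0   2  |  -14 ]
  [  6  0  1   4  |  -33 ]
  [ -3  0  0  -2  |   15 ]
r1 ← 1/2·r1
  [  1  0  0   1  |  -9/2 ]
  [  3  2  0   2  |   -14 ]
  [  6  0  1   4  |   -33 ]
  [ -3  0  0  -2  |    15 ]
r2 ← r2 − 3·r1
  [  1  0  0   1  |  -9/2 ]
  [  0  2  0  -1  |  -1/2 ]
  [  6  0  1   4  |   -33 ]
  [ -3  0  0  -2  |    15 ]
r3 ← r3 − 6·r1
  [  1  0  0   1  |  -9/2 ]
  [  0  2  0  -1  |  -1/2 ]
  [  0  0  1  -2  |    -6 ]
  [ -3  0  0  -2  |    15 ]
r4 ← r4 + 3·r1
  [ 1  0  0   1  |  -9/2 ]
  [ 0  2  0  -1  |  -1/2 ]
  [ 0  0  1  -2  |    -6 ]
  [ 0  0  0   1  |   3/2 ]
r2 ← 1/2·r2
  [ 1  0  0     1  |  -9/2 ]
  [ 0  1  0  -1/2  |  -1/4 ]
  [ 0  0  1    -2  |    -6 ]
  [ 0  0  0     1  |   3/2 ]
r3 ← r3 + 2·r4
  [ 1  0  0     1  |  -9/2 ]
  [ 0  1  0  -1/2  |  -1/4 ]
  [ 0  0  1     0  |    -3 ]
  [ 0  0  0     1  |   3/2 ]
r2 ← r2 + 1/2·r4
  [ 1  0  0  1  |  -9/2 ]
  [ 0  1  0  0  |   1/2 ]
  [ 0  0  1  0  |    -3 ]
  [ 0  0  0  1  |   3/2 ]
r1 ← r1 − r4
  [ 1  0  0  0  |   -6 ]
  [ 0  1  0  0  |  1/2 ]
  [ 0  0  1  0  |   -3 ]
  [ 0  0  0  1  |  3/2 ]
Reading off the last column: a = -6, b = 1/2, c = -3, d = 3/2.

(-6, 1/2, -3, 3/2)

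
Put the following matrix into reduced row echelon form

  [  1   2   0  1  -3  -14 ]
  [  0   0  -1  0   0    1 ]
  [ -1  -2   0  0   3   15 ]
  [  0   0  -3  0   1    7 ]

Add R1 to R3.
  [ 1  2   0  1  -3  -14 ]
  [ 0  0  -1  0   0    1 ]
  [ 0  0   0  1   0    1 ]
  [ 0  0  -3  0   1    7 ]
Multiply R2 by -1.
  [ 1  2   0  1  -3  -14 ]
  [ 0  0   1  0   0   -1 ]
  [ 0  0   0  1   0    1 ]
  [ 0  0  -3  0   1    7 ]
Add 3 times R2 to R4.
  [ 1  2  0  1  -3  -14 ]
  [ 0  0  1  0   0   -1 ]
  [ 0  0  0  1   0    1 ]
  [ 0  0  0  0   1    4 ]
Add 3 times R4 to R1.
  [ 1  2  0  1  0  -2 ]
  [ 0  0  1  0  0  -1 ]
  [ 0  0  0  1  0   1 ]
  [ 0  0  0  0  1   4 ]
Subtract R3 from R1.
  [ 1  2  0  0  0  -3 ]
  [ 0  0  1  0  0  -1 ]
  [ 0  0  0  1  0   1 ]
  [ 0  0  0  0  1   4 ]

[[1, 2, 0, 0, 0, -3], [0, 0, 1, 0, 0, -1], [0, 0, 0, 1, 0, 1], [0, 0, 0, 0, 1, 4]]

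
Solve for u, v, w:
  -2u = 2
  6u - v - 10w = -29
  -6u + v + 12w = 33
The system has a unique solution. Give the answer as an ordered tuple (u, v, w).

(-1, 3, 2)

Form the augmented matrix and row-reduce:
  [ -2   0    0  |    2 ]
  [  6  -1  -10  |  -29 ]
  [ -6   1   12  |   33 ]
r1 := -1/2·r1
  [  1   0    0  |   -1 ]
  [  6  -1  -10  |  -29 ]
  [ -6   1   12  |   33 ]
r2 := r2 − 6·r1
  [  1   0    0  |   -1 ]
  [  0  -1  -10  |  -23 ]
  [ -6   1   12  |   33 ]
r3 := r3 + 6·r1
  [ 1   0    0  |   -1 ]
  [ 0  -1  -10  |  -23 ]
  [ 0   1   12  |   27 ]
r2 := -1·r2
  [ 1  0   0  |  -1 ]
  [ 0  1  10  |  23 ]
  [ 0  1  12  |  27 ]
r3 := r3 − r2
  [ 1  0   0  |  -1 ]
  [ 0  1  10  |  23 ]
  [ 0  0   2  |   4 ]
r3 := 1/2·r3
  [ 1  0   0  |  -1 ]
  [ 0  1  10  |  23 ]
  [ 0  0   1  |   2 ]
r2 := r2 − 10·r3
  [ 1  0  0  |  -1 ]
  [ 0  1  0  |   3 ]
  [ 0  0  1  |   2 ]
Reading off the last column: u = -1, v = 3, w = 2.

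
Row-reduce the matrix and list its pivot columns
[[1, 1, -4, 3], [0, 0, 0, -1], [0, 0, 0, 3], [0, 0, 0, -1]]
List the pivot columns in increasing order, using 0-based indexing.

r2 ← -1·r2
  [ 1  1  -4   3 ]
  [ 0  0   0   1 ]
  [ 0  0   0   3 ]
  [ 0  0   0  -1 ]
r3 ← r3 − 3·r2
  [ 1  1  -4   3 ]
  [ 0  0   0   1 ]
  [ 0  0   0   0 ]
  [ 0  0   0  -1 ]
r4 ← r4 + r2
  [ 1  1  -4  3 ]
  [ 0  0   0  1 ]
  [ 0  0   0  0 ]
  [ 0  0   0  0 ]
r1 ← r1 − 3·r2
  [ 1  1  -4  0 ]
  [ 0  0   0  1 ]
  [ 0  0   0  0 ]
  [ 0  0   0  0 ]
Pivot columns are the columns containing a leading 1.

0, 3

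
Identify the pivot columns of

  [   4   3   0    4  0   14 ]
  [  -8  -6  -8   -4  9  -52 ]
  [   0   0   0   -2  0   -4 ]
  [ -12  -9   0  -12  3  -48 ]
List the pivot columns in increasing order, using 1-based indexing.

1, 3, 4, 5

R1 → 1/4·R1
  [   1  3/4   0    1  0  7/2 ]
  [  -8   -6  -8   -4  9  -52 ]
  [   0    0   0   -2  0   -4 ]
  [ -12   -9   0  -12  3  -48 ]
R2 → R2 + 8·R1
  [   1  3/4   0    1  0  7/2 ]
  [   0    0  -8    4  9  -24 ]
  [   0    0   0   -2  0   -4 ]
  [ -12   -9   0  -12  3  -48 ]
R4 → R4 + 12·R1
  [ 1  3/4   0   1  0  7/2 ]
  [ 0    0  -8   4  9  -24 ]
  [ 0    0   0  -2  0   -4 ]
  [ 0    0   0   0  3   -6 ]
R2 → -1/8·R2
  [ 1  3/4  0     1     0  7/2 ]
  [ 0    0  1  -1/2  -9/8    3 ]
  [ 0    0  0    -2     0   -4 ]
  [ 0    0  0     0     3   -6 ]
R3 → -1/2·R3
  [ 1  3/4  0     1     0  7/2 ]
  [ 0    0  1  -1/2  -9/8    3 ]
  [ 0    0  0     1     0    2 ]
  [ 0    0  0     0     3   -6 ]
R4 → 1/3·R4
  [ 1  3/4  0     1     0  7/2 ]
  [ 0    0  1  -1/2  -9/8    3 ]
  [ 0    0  0     1     0    2 ]
  [ 0    0  0     0     1   -2 ]
R2 → R2 + 9/8·R4
  [ 1  3/4  0     1  0  7/2 ]
  [ 0    0  1  -1/2  0  3/4 ]
  [ 0    0  0     1  0    2 ]
  [ 0    0  0     0  1   -2 ]
R2 → R2 + 1/2·R3
  [ 1  3/4  0  1  0  7/2 ]
  [ 0    0  1  0  0  7/4 ]
  [ 0    0  0  1  0    2 ]
  [ 0    0  0  0  1   -2 ]
R1 → R1 − R3
  [ 1  3/4  0  0  0  3/2 ]
  [ 0    0  1  0  0  7/4 ]
  [ 0    0  0  1  0    2 ]
  [ 0    0  0  0  1   -2 ]
Pivot columns are the columns containing a leading 1.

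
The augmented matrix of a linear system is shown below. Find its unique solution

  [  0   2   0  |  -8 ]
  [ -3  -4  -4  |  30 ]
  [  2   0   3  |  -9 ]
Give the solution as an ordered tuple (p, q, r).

(-6, -4, 1)

R1 <-> R2
  [ -3  -4  -4  |  30 ]
  [  0   2   0  |  -8 ]
  [  2   0   3  |  -9 ]
R1 ← -1/3·R1
  [ 1  4/3  4/3  |  -10 ]
  [ 0    2    0  |   -8 ]
  [ 2    0    3  |   -9 ]
R3 ← R3 − 2·R1
  [ 1   4/3  4/3  |  -10 ]
  [ 0     2    0  |   -8 ]
  [ 0  -8/3  1/3  |   11 ]
R2 ← 1/2·R2
  [ 1   4/3  4/3  |  -10 ]
  [ 0     1    0  |   -4 ]
  [ 0  -8/3  1/3  |   11 ]
R3 ← R3 + 8/3·R2
  [ 1  4/3  4/3  |  -10 ]
  [ 0    1    0  |   -4 ]
  [ 0    0  1/3  |  1/3 ]
R3 ← 3·R3
  [ 1  4/3  4/3  |  -10 ]
  [ 0    1    0  |   -4 ]
  [ 0    0    1  |    1 ]
R1 ← R1 − 4/3·R3
  [ 1  4/3  0  |  -34/3 ]
  [ 0    1  0  |     -4 ]
  [ 0    0  1  |      1 ]
R1 ← R1 − 4/3·R2
  [ 1  0  0  |  -6 ]
  [ 0  1  0  |  -4 ]
  [ 0  0  1  |   1 ]
Reading off the last column: p = -6, q = -4, r = 1.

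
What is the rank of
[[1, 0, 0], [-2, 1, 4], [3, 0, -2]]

R2 -> R2 + 2·R1
  [ 1  0   0 ]
  [ 0  1   4 ]
  [ 3  0  -2 ]
R3 -> R3 − 3·R1
  [ 1  0   0 ]
  [ 0  1   4 ]
  [ 0  0  -2 ]
R3 -> -1/2·R3
  [ 1  0  0 ]
  [ 0  1  4 ]
  [ 0  0  1 ]
R2 -> R2 − 4·R3
  [ 1  0  0 ]
  [ 0  1  0 ]
  [ 0  0  1 ]
The reduced form has 3 nonzero rows.

rank = 3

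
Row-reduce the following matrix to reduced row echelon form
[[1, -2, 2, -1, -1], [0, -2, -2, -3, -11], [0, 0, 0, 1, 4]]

[[1, 0, 4, 0, 2], [0, 1, 1, 0, -1/2], [0, 0, 0, 1, 4]]

R2 -> -1/2·R2
  [ 1  -2  2   -1    -1 ]
  [ 0   1  1  3/2  11/2 ]
  [ 0   0  0    1     4 ]
R2 -> R2 − 3/2·R3
  [ 1  -2  2  -1    -1 ]
  [ 0   1  1   0  -1/2 ]
  [ 0   0  0   1     4 ]
R1 -> R1 + R3
  [ 1  -2  2  0     3 ]
  [ 0   1  1  0  -1/2 ]
  [ 0   0  0  1     4 ]
R1 -> R1 + 2·R2
  [ 1  0  4  0     2 ]
  [ 0  1  1  0  -1/2 ]
  [ 0  0  0  1     4 ]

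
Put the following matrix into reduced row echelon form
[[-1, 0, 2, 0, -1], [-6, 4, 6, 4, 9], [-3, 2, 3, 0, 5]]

R1 -> -1·R1
  [  1  0  -2  0  1 ]
  [ -6  4   6  4  9 ]
  [ -3  2   3  0  5 ]
R2 -> R2 + 6·R1
  [  1  0  -2  0   1 ]
  [  0  4  -6  4  15 ]
  [ -3  2   3  0   5 ]
R3 -> R3 + 3·R1
  [ 1  0  -2  0   1 ]
  [ 0  4  -6  4  15 ]
  [ 0  2  -3  0   8 ]
R2 -> 1/4·R2
  [ 1  0    -2  0     1 ]
  [ 0  1  -3/2  1  15/4 ]
  [ 0  2    -3  0     8 ]
R3 -> R3 − 2·R2
  [ 1  0    -2   0     1 ]
  [ 0  1  -3/2   1  15/4 ]
  [ 0  0     0  -2   1/2 ]
R3 -> -1/2·R3
  [ 1  0    -2  0     1 ]
  [ 0  1  -3/2  1  15/4 ]
  [ 0  0     0  1  -1/4 ]
R2 -> R2 − R3
  [ 1  0    -2  0     1 ]
  [ 0  1  -3/2  0     4 ]
  [ 0  0     0  1  -1/4 ]

[[1, 0, -2, 0, 1], [0, 1, -3/2, 0, 4], [0, 0, 0, 1, -1/4]]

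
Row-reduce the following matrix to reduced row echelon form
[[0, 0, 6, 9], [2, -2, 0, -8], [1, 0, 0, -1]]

[[1, 0, 0, -1], [0, 1, 0, 3], [0, 0, 1, 3/2]]

Swap r1 and r2.
  [ 2  -2  0  -8 ]
  [ 0   0  6   9 ]
  [ 1   0  0  -1 ]
Multiply r1 by 1/2.
  [ 1  -1  0  -4 ]
  [ 0   0  6   9 ]
  [ 1   0  0  -1 ]
Subtract r1 from r3.
  [ 1  -1  0  -4 ]
  [ 0   0  6   9 ]
  [ 0   1  0   3 ]
Swap r2 and r3.
  [ 1  -1  0  -4 ]
  [ 0   1  0   3 ]
  [ 0   0  6   9 ]
Multiply r3 by 1/6.
  [ 1  -1  0   -4 ]
  [ 0   1  0    3 ]
  [ 0   0  1  3/2 ]
Add r2 to r1.
  [ 1  0  0   -1 ]
  [ 0  1  0    3 ]
  [ 0  0  1  3/2 ]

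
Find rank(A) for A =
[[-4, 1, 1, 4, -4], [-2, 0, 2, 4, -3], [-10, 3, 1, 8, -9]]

rank = 2

R1 := -1/4·R1
  [   1  -1/4  -1/4  -1   1 ]
  [  -2     0     2   4  -3 ]
  [ -10     3     1   8  -9 ]
R2 := R2 + 2·R1
  [   1  -1/4  -1/4  -1   1 ]
  [   0  -1/2   3/2   2  -1 ]
  [ -10     3     1   8  -9 ]
R3 := R3 + 10·R1
  [ 1  -1/4  -1/4  -1   1 ]
  [ 0  -1/2   3/2   2  -1 ]
  [ 0   1/2  -3/2  -2   1 ]
R2 := -2·R2
  [ 1  -1/4  -1/4  -1  1 ]
  [ 0     1    -3  -4  2 ]
  [ 0   1/2  -3/2  -2  1 ]
R3 := R3 − 1/2·R2
  [ 1  -1/4  -1/4  -1  1 ]
  [ 0     1    -3  -4  2 ]
  [ 0     0     0   0  0 ]
R1 := R1 + 1/4·R2
  [ 1  0  -1  -2  3/2 ]
  [ 0  1  -3  -4    2 ]
  [ 0  0   0   0    0 ]
The reduced form has 2 nonzero rows.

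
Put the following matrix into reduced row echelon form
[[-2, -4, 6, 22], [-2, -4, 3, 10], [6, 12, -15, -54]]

ρ1 := -1/2·ρ1
  [  1   2   -3  -11 ]
  [ -2  -4    3   10 ]
  [  6  12  -15  -54 ]
ρ2 := ρ2 + 2·ρ1
  [ 1   2   -3  -11 ]
  [ 0   0   -3  -12 ]
  [ 6  12  -15  -54 ]
ρ3 := ρ3 − 6·ρ1
  [ 1  2  -3  -11 ]
  [ 0  0  -3  -12 ]
  [ 0  0   3   12 ]
ρ2 := -1/3·ρ2
  [ 1  2  -3  -11 ]
  [ 0  0   1    4 ]
  [ 0  0   3   12 ]
ρ3 := ρ3 − 3·ρ2
  [ 1  2  -3  -11 ]
  [ 0  0   1    4 ]
  [ 0  0   0    0 ]
ρ1 := ρ1 + 3·ρ2
  [ 1  2  0  1 ]
  [ 0  0  1  4 ]
  [ 0  0  0  0 ]

[[1, 2, 0, 1], [0, 0, 1, 4], [0, 0, 0, 0]]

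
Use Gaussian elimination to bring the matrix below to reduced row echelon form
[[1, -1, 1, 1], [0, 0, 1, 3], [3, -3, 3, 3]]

[[1, -1, 0, -2], [0, 0, 1, 3], [0, 0, 0, 0]]

ρ3 -> ρ3 − 3·ρ1
  [ 1  -1  1  1 ]
  [ 0   0  1  3 ]
  [ 0   0  0  0 ]
ρ1 -> ρ1 − ρ2
  [ 1  -1  0  -2 ]
  [ 0   0  1   3 ]
  [ 0   0  0   0 ]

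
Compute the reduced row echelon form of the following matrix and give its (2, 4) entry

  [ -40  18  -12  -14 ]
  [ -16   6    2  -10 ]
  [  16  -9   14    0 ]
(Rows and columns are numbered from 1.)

R1 → -1/40·R1
  [   1  -9/20  3/10  7/20 ]
  [ -16      6     2   -10 ]
  [  16     -9    14     0 ]
R2 → R2 + 16·R1
  [  1  -9/20  3/10   7/20 ]
  [  0   -6/5  34/5  -22/5 ]
  [ 16     -9    14      0 ]
R3 → R3 − 16·R1
  [ 1  -9/20  3/10   7/20 ]
  [ 0   -6/5  34/5  -22/5 ]
  [ 0   -9/5  46/5  -28/5 ]
R2 → -5/6·R2
  [ 1  -9/20   3/10   7/20 ]
  [ 0      1  -17/3   11/3 ]
  [ 0   -9/5   46/5  -28/5 ]
R3 → R3 + 9/5·R2
  [ 1  -9/20   3/10  7/20 ]
  [ 0      1  -17/3  11/3 ]
  [ 0      0     -1     1 ]
R3 → -1·R3
  [ 1  -9/20   3/10  7/20 ]
  [ 0      1  -17/3  11/3 ]
  [ 0      0      1    -1 ]
R2 → R2 + 17/3·R3
  [ 1  -9/20  3/10  7/20 ]
  [ 0      1     0    -2 ]
  [ 0      0     1    -1 ]
R1 → R1 − 3/10·R3
  [ 1  -9/20  0  13/20 ]
  [ 0      1  0     -2 ]
  [ 0      0  1     -1 ]
R1 → R1 + 9/20·R2
  [ 1  0  0  -1/4 ]
  [ 0  1  0    -2 ]
  [ 0  0  1    -1 ]

-2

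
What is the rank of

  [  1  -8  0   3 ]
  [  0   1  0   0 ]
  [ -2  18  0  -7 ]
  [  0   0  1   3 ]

rank = 4

Add 2 times R1 to R3.
  [ 1  -8  0   3 ]
  [ 0   1  0   0 ]
  [ 0   2  0  -1 ]
  [ 0   0  1   3 ]
Subtract 2 times R2 from R3.
  [ 1  -8  0   3 ]
  [ 0   1  0   0 ]
  [ 0   0  0  -1 ]
  [ 0   0  1   3 ]
Swap R3 and R4.
  [ 1  -8  0   3 ]
  [ 0   1  0   0 ]
  [ 0   0  1   3 ]
  [ 0   0  0  -1 ]
Multiply R4 by -1.
  [ 1  -8  0  3 ]
  [ 0   1  0  0 ]
  [ 0   0  1  3 ]
  [ 0   0  0  1 ]
Subtract 3 times R4 from R3.
  [ 1  -8  0  3 ]
  [ 0   1  0  0 ]
  [ 0   0  1  0 ]
  [ 0   0  0  1 ]
Subtract 3 times R4 from R1.
  [ 1  -8  0  0 ]
  [ 0   1  0  0 ]
  [ 0   0  1  0 ]
  [ 0   0  0  1 ]
Add 8 times R2 to R1.
  [ 1  0  0  0 ]
  [ 0  1  0  0 ]
  [ 0  0  1  0 ]
  [ 0  0  0  1 ]
The reduced form has 4 nonzero rows.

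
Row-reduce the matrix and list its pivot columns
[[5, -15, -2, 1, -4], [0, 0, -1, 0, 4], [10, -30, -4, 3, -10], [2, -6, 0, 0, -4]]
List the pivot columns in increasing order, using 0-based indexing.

Multiply ρ1 by 1/5.
  [  1   -3  -2/5  1/5  -4/5 ]
  [  0    0    -1    0     4 ]
  [ 10  -30    -4    3   -10 ]
  [  2   -6     0    0    -4 ]
Subtract 10 times ρ1 from ρ3.
  [ 1  -3  -2/5  1/5  -4/5 ]
  [ 0   0    -1    0     4 ]
  [ 0   0     0    1    -2 ]
  [ 2  -6     0    0    -4 ]
Subtract 2 times ρ1 from ρ4.
  [ 1  -3  -2/5   1/5   -4/5 ]
  [ 0   0    -1     0      4 ]
  [ 0   0     0     1     -2 ]
  [ 0   0   4/5  -2/5  -12/5 ]
Multiply ρ2 by -1.
  [ 1  -3  -2/5   1/5   -4/5 ]
  [ 0   0     1     0     -4 ]
  [ 0   0     0     1     -2 ]
  [ 0   0   4/5  -2/5  -12/5 ]
Subtract 4/5 times ρ2 from ρ4.
  [ 1  -3  -2/5   1/5  -4/5 ]
  [ 0   0     1     0    -4 ]
  [ 0   0     0     1    -2 ]
  [ 0   0     0  -2/5   4/5 ]
Add 2/5 times ρ3 to ρ4.
  [ 1  -3  -2/5  1/5  -4/5 ]
  [ 0   0     1    0    -4 ]
  [ 0   0     0    1    -2 ]
  [ 0   0     0    0     0 ]
Subtract 1/5 times ρ3 from ρ1.
  [ 1  -3  -2/5  0  -2/5 ]
  [ 0   0     1  0    -4 ]
  [ 0   0     0  1    -2 ]
  [ 0   0     0  0     0 ]
Add 2/5 times ρ2 to ρ1.
  [ 1  -3  0  0  -2 ]
  [ 0   0  1  0  -4 ]
  [ 0   0  0  1  -2 ]
  [ 0   0  0  0   0 ]
Pivot columns are the columns containing a leading 1.

0, 2, 3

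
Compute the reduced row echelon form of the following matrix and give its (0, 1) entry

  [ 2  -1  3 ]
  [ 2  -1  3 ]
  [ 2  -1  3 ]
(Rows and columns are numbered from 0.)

-1/2

r1 → 1/2·r1
  [ 1  -1/2  3/2 ]
  [ 2    -1    3 ]
  [ 2    -1    3 ]
r2 → r2 − 2·r1
  [ 1  -1/2  3/2 ]
  [ 0     0    0 ]
  [ 2    -1    3 ]
r3 → r3 − 2·r1
  [ 1  -1/2  3/2 ]
  [ 0     0    0 ]
  [ 0     0    0 ]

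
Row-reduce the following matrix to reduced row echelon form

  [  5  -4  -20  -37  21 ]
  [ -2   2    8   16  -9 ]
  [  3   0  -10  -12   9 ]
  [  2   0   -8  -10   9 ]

R1 := 1/5·R1
  [  1  -4/5   -4  -37/5  21/5 ]
  [ -2     2    8     16    -9 ]
  [  3     0  -10    -12     9 ]
  [  2     0   -8    -10     9 ]
R2 := R2 + 2·R1
  [ 1  -4/5   -4  -37/5  21/5 ]
  [ 0   2/5    0    6/5  -3/5 ]
  [ 3     0  -10    -12     9 ]
  [ 2     0   -8    -10     9 ]
R3 := R3 − 3·R1
  [ 1  -4/5  -4  -37/5   21/5 ]
  [ 0   2/5   0    6/5   -3/5 ]
  [ 0  12/5   2   51/5  -18/5 ]
  [ 2     0  -8    -10      9 ]
R4 := R4 − 2·R1
  [ 1  -4/5  -4  -37/5   21/5 ]
  [ 0   2/5   0    6/5   -3/5 ]
  [ 0  12/5   2   51/5  -18/5 ]
  [ 0   8/5   0   24/5    3/5 ]
R2 := 5/2·R2
  [ 1  -4/5  -4  -37/5   21/5 ]
  [ 0     1   0      3   -3/2 ]
  [ 0  12/5   2   51/5  -18/5 ]
  [ 0   8/5   0   24/5    3/5 ]
R3 := R3 − 12/5·R2
  [ 1  -4/5  -4  -37/5  21/5 ]
  [ 0     1   0      3  -3/2 ]
  [ 0     0   2      3     0 ]
  [ 0   8/5   0   24/5   3/5 ]
R4 := R4 − 8/5·R2
  [ 1  -4/5  -4  -37/5  21/5 ]
  [ 0     1   0      3  -3/2 ]
  [ 0     0   2      3     0 ]
  [ 0     0   0      0     3 ]
R3 := 1/2·R3
  [ 1  -4/5  -4  -37/5  21/5 ]
  [ 0     1   0      3  -3/2 ]
  [ 0     0   1    3/2     0 ]
  [ 0     0   0      0     3 ]
R4 := 1/3·R4
  [ 1  -4/5  -4  -37/5  21/5 ]
  [ 0     1   0      3  -3/2 ]
  [ 0     0   1    3/2     0 ]
  [ 0     0   0      0     1 ]
R2 := R2 + 3/2·R4
  [ 1  -4/5  -4  -37/5  21/5 ]
  [ 0     1   0      3     0 ]
  [ 0     0   1    3/2     0 ]
  [ 0     0   0      0     1 ]
R1 := R1 − 21/5·R4
  [ 1  -4/5  -4  -37/5  0 ]
  [ 0     1   0      3  0 ]
  [ 0     0   1    3/2  0 ]
  [ 0     0   0      0  1 ]
R1 := R1 + 4·R3
  [ 1  -4/5  0  -7/5  0 ]
  [ 0     1  0     3  0 ]
  [ 0     0  1   3/2  0 ]
  [ 0     0  0     0  1 ]
R1 := R1 + 4/5·R2
  [ 1  0  0    1  0 ]
  [ 0  1  0    3  0 ]
  [ 0  0  1  3/2  0 ]
  [ 0  0  0    0  1 ]

[[1, 0, 0, 1, 0], [0, 1, 0, 3, 0], [0, 0, 1, 3/2, 0], [0, 0, 0, 0, 1]]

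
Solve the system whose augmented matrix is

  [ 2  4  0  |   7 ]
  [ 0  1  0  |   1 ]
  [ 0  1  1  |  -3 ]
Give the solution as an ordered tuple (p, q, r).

(3/2, 1, -4)

R1 -> 1/2·R1
  [ 1  2  0  |  7/2 ]
  [ 0  1  0  |    1 ]
  [ 0  1  1  |   -3 ]
R3 -> R3 − R2
  [ 1  2  0  |  7/2 ]
  [ 0  1  0  |    1 ]
  [ 0  0  1  |   -4 ]
R1 -> R1 − 2·R2
  [ 1  0  0  |  3/2 ]
  [ 0  1  0  |    1 ]
  [ 0  0  1  |   -4 ]
Reading off the last column: p = 3/2, q = 1, r = -4.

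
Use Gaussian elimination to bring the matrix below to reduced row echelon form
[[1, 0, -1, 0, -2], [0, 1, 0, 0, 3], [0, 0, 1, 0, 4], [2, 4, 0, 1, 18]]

R4 → R4 − 2·R1
  [ 1  0  -1  0  -2 ]
  [ 0  1   0  0   3 ]
  [ 0  0   1  0   4 ]
  [ 0  4   2  1  22 ]
R4 → R4 − 4·R2
  [ 1  0  -1  0  -2 ]
  [ 0  1   0  0   3 ]
  [ 0  0   1  0   4 ]
  [ 0  0   2  1  10 ]
R4 → R4 − 2·R3
  [ 1  0  -1  0  -2 ]
  [ 0  1   0  0   3 ]
  [ 0  0   1  0   4 ]
  [ 0  0   0  1   2 ]
R1 → R1 + R3
  [ 1  0  0  0  2 ]
  [ 0  1  0  0  3 ]
  [ 0  0  1  0  4 ]
  [ 0  0  0  1  2 ]

[[1, 0, 0, 0, 2], [0, 1, 0, 0, 3], [0, 0, 1, 0, 4], [0, 0, 0, 1, 2]]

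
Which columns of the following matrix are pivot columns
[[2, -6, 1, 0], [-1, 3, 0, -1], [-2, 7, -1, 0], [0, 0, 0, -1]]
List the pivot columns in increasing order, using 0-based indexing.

0, 1, 2, 3

Multiply R1 by 1/2.
  [  1  -3  1/2   0 ]
  [ -1   3    0  -1 ]
  [ -2   7   -1   0 ]
  [  0   0    0  -1 ]
Add R1 to R2.
  [  1  -3  1/2   0 ]
  [  0   0  1/2  -1 ]
  [ -2   7   -1   0 ]
  [  0   0    0  -1 ]
Add 2 times R1 to R3.
  [ 1  -3  1/2   0 ]
  [ 0   0  1/2  -1 ]
  [ 0   1    0   0 ]
  [ 0   0    0  -1 ]
Swap R2 and R3.
  [ 1  -3  1/2   0 ]
  [ 0   1    0   0 ]
  [ 0   0  1/2  -1 ]
  [ 0   0    0  -1 ]
Multiply R3 by 2.
  [ 1  -3  1/2   0 ]
  [ 0   1    0   0 ]
  [ 0   0    1  -2 ]
  [ 0   0    0  -1 ]
Multiply R4 by -1.
  [ 1  -3  1/2   0 ]
  [ 0   1    0   0 ]
  [ 0   0    1  -2 ]
  [ 0   0    0   1 ]
Add 2 times R4 to R3.
  [ 1  -3  1/2  0 ]
  [ 0   1    0  0 ]
  [ 0   0    1  0 ]
  [ 0   0    0  1 ]
Subtract 1/2 times R3 from R1.
  [ 1  -3  0  0 ]
  [ 0   1  0  0 ]
  [ 0   0  1  0 ]
  [ 0   0  0  1 ]
Add 3 times R2 to R1.
  [ 1  0  0  0 ]
  [ 0  1  0  0 ]
  [ 0  0  1  0 ]
  [ 0  0  0  1 ]
Pivot columns are the columns containing a leading 1.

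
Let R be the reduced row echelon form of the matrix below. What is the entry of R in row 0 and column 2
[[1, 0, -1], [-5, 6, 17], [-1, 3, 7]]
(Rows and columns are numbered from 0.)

-1

R2 ← R2 + 5·R1
R3 ← R3 + R1
R2 ← 1/6·R2
R3 ← R3 − 3·R2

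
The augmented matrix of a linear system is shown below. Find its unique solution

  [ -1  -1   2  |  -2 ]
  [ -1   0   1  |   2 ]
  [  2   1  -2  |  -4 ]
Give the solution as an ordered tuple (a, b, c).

(-6, 0, -4)

ρ1 ← -1·ρ1
  [  1  1  -2  |   2 ]
  [ -1  0   1  |   2 ]
  [  2  1  -2  |  -4 ]
ρ2 ← ρ2 + ρ1
  [ 1  1  -2  |   2 ]
  [ 0  1  -1  |   4 ]
  [ 2  1  -2  |  -4 ]
ρ3 ← ρ3 − 2·ρ1
  [ 1   1  -2  |   2 ]
  [ 0   1  -1  |   4 ]
  [ 0  -1   2  |  -8 ]
ρ3 ← ρ3 + ρ2
  [ 1  1  -2  |   2 ]
  [ 0  1  -1  |   4 ]
  [ 0  0   1  |  -4 ]
ρ2 ← ρ2 + ρ3
  [ 1  1  -2  |   2 ]
  [ 0  1   0  |   0 ]
  [ 0  0   1  |  -4 ]
ρ1 ← ρ1 + 2·ρ3
  [ 1  1  0  |  -6 ]
  [ 0  1  0  |   0 ]
  [ 0  0  1  |  -4 ]
ρ1 ← ρ1 − ρ2
  [ 1  0  0  |  -6 ]
  [ 0  1  0  |   0 ]
  [ 0  0  1  |  -4 ]
Reading off the last column: a = -6, b = 0, c = -4.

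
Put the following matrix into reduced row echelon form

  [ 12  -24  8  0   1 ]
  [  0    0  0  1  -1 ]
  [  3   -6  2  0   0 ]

[[1, -2, 2/3, 0, 0], [0, 0, 0, 1, 0], [0, 0, 0, 0, 1]]

Multiply r1 by 1/12.
Subtract 3 times r1 from r3.
Multiply r3 by -4.
Add r3 to r2.
Subtract 1/12 times r3 from r1.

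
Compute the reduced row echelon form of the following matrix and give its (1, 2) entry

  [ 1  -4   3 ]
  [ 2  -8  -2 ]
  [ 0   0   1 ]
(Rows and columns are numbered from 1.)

-4

r2 -> r2 − 2·r1
  [ 1  -4   3 ]
  [ 0   0  -8 ]
  [ 0   0   1 ]
r2 -> -1/8·r2
  [ 1  -4  3 ]
  [ 0   0  1 ]
  [ 0   0  1 ]
r3 -> r3 − r2
  [ 1  -4  3 ]
  [ 0   0  1 ]
  [ 0   0  0 ]
r1 -> r1 − 3·r2
  [ 1  -4  0 ]
  [ 0   0  1 ]
  [ 0   0  0 ]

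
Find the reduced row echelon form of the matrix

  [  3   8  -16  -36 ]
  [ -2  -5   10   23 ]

r1 -> 1/3·r1
r2 -> r2 + 2·r1
r2 -> 3·r2
r1 -> r1 − 8/3·r2

[[1, 0, 0, -4], [0, 1, -2, -3]]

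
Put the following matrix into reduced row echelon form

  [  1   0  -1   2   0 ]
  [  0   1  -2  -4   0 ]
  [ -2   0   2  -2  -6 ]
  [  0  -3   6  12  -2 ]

[[1, 0, -1, 0, 0], [0, 1, -2, 0, 0], [0, 0, 0, 1, 0], [0, 0, 0, 0, 1]]

Add 2 times R1 to R3.
  [ 1   0  -1   2   0 ]
  [ 0   1  -2  -4   0 ]
  [ 0   0   0   2  -6 ]
  [ 0  -3   6  12  -2 ]
Add 3 times R2 to R4.
  [ 1  0  -1   2   0 ]
  [ 0  1  -2  -4   0 ]
  [ 0  0   0   2  -6 ]
  [ 0  0   0   0  -2 ]
Multiply R3 by 1/2.
  [ 1  0  -1   2   0 ]
  [ 0  1  -2  -4   0 ]
  [ 0  0   0   1  -3 ]
  [ 0  0   0   0  -2 ]
Multiply R4 by -1/2.
  [ 1  0  -1   2   0 ]
  [ 0  1  -2  -4   0 ]
  [ 0  0   0   1  -3 ]
  [ 0  0   0   0   1 ]
Add 3 times R4 to R3.
  [ 1  0  -1   2  0 ]
  [ 0  1  -2  -4  0 ]
  [ 0  0   0   1  0 ]
  [ 0  0   0   0  1 ]
Add 4 times R3 to R2.
  [ 1  0  -1  2  0 ]
  [ 0  1  -2  0  0 ]
  [ 0  0   0  1  0 ]
  [ 0  0   0  0  1 ]
Subtract 2 times R3 from R1.
  [ 1  0  -1  0  0 ]
  [ 0  1  -2  0  0 ]
  [ 0  0   0  1  0 ]
  [ 0  0   0  0  1 ]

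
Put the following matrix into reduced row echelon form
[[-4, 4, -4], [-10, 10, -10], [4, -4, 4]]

[[1, -1, 1], [0, 0, 0], [0, 0, 0]]

R1 ← -1/4·R1
  [   1  -1    1 ]
  [ -10  10  -10 ]
  [   4  -4    4 ]
R2 ← R2 + 10·R1
  [ 1  -1  1 ]
  [ 0   0  0 ]
  [ 4  -4  4 ]
R3 ← R3 − 4·R1
  [ 1  -1  1 ]
  [ 0   0  0 ]
  [ 0   0  0 ]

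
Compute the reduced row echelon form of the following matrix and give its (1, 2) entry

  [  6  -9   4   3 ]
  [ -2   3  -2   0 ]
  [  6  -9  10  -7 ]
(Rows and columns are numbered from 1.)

R1 ← 1/6·R1
  [  1  -3/2  2/3  1/2 ]
  [ -2     3   -2    0 ]
  [  6    -9   10   -7 ]
R2 ← R2 + 2·R1
  [ 1  -3/2   2/3  1/2 ]
  [ 0     0  -2/3    1 ]
  [ 6    -9    10   -7 ]
R3 ← R3 − 6·R1
  [ 1  -3/2   2/3  1/2 ]
  [ 0     0  -2/3    1 ]
  [ 0     0     6  -10 ]
R2 ← -3/2·R2
  [ 1  -3/2  2/3   1/2 ]
  [ 0     0    1  -3/2 ]
  [ 0     0    6   -10 ]
R3 ← R3 − 6·R2
  [ 1  -3/2  2/3   1/2 ]
  [ 0     0    1  -3/2 ]
  [ 0     0    0    -1 ]
R3 ← -1·R3
  [ 1  -3/2  2/3   1/2 ]
  [ 0     0    1  -3/2 ]
  [ 0     0    0     1 ]
R2 ← R2 + 3/2·R3
  [ 1  -3/2  2/3  1/2 ]
  [ 0     0    1    0 ]
  [ 0     0    0    1 ]
R1 ← R1 − 1/2·R3
  [ 1  -3/2  2/3  0 ]
  [ 0     0    1  0 ]
  [ 0     0    0  1 ]
R1 ← R1 − 2/3·R2
  [ 1  -3/2  0  0 ]
  [ 0     0  1  0 ]
  [ 0     0  0  1 ]

-3/2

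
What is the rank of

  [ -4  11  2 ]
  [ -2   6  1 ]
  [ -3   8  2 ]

r1 ← -1/4·r1
  [  1  -11/4  -1/2 ]
  [ -2      6     1 ]
  [ -3      8     2 ]
r2 ← r2 + 2·r1
  [  1  -11/4  -1/2 ]
  [  0    1/2     0 ]
  [ -3      8     2 ]
r3 ← r3 + 3·r1
  [ 1  -11/4  -1/2 ]
  [ 0    1/2     0 ]
  [ 0   -1/4   1/2 ]
r2 ← 2·r2
  [ 1  -11/4  -1/2 ]
  [ 0      1     0 ]
  [ 0   -1/4   1/2 ]
r3 ← r3 + 1/4·r2
  [ 1  -11/4  -1/2 ]
  [ 0      1     0 ]
  [ 0      0   1/2 ]
r3 ← 2·r3
  [ 1  -11/4  -1/2 ]
  [ 0      1     0 ]
  [ 0      0     1 ]
r1 ← r1 + 1/2·r3
  [ 1  -11/4  0 ]
  [ 0      1  0 ]
  [ 0      0  1 ]
r1 ← r1 + 11/4·r2
  [ 1  0  0 ]
  [ 0  1  0 ]
  [ 0  0  1 ]
The reduced form has 3 nonzero rows.

rank = 3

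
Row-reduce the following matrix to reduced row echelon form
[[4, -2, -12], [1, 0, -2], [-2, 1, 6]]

r1 → 1/4·r1
  [  1  -1/2  -3 ]
  [  1     0  -2 ]
  [ -2     1   6 ]
r2 → r2 − r1
  [  1  -1/2  -3 ]
  [  0   1/2   1 ]
  [ -2     1   6 ]
r3 → r3 + 2·r1
  [ 1  -1/2  -3 ]
  [ 0   1/2   1 ]
  [ 0     0   0 ]
r2 → 2·r2
  [ 1  -1/2  -3 ]
  [ 0     1   2 ]
  [ 0     0   0 ]
r1 → r1 + 1/2·r2
  [ 1  0  -2 ]
  [ 0  1   2 ]
  [ 0  0   0 ]

[[1, 0, -2], [0, 1, 2], [0, 0, 0]]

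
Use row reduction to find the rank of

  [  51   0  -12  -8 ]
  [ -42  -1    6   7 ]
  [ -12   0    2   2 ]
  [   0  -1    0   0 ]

R1 := 1/51·R1
  [   1   0  -4/17  -8/51 ]
  [ -42  -1      6      7 ]
  [ -12   0      2      2 ]
  [   0  -1      0      0 ]
R2 := R2 + 42·R1
  [   1   0   -4/17  -8/51 ]
  [   0  -1  -66/17   7/17 ]
  [ -12   0       2      2 ]
  [   0  -1       0      0 ]
R3 := R3 + 12·R1
  [ 1   0   -4/17  -8/51 ]
  [ 0  -1  -66/17   7/17 ]
  [ 0   0  -14/17   2/17 ]
  [ 0  -1       0      0 ]
R2 := -1·R2
  [ 1   0   -4/17  -8/51 ]
  [ 0   1   66/17  -7/17 ]
  [ 0   0  -14/17   2/17 ]
  [ 0  -1       0      0 ]
R4 := R4 + R2
  [ 1  0   -4/17  -8/51 ]
  [ 0  1   66/17  -7/17 ]
  [ 0  0  -14/17   2/17 ]
  [ 0  0   66/17  -7/17 ]
R3 := -17/14·R3
  [ 1  0  -4/17  -8/51 ]
  [ 0  1  66/17  -7/17 ]
  [ 0  0      1   -1/7 ]
  [ 0  0  66/17  -7/17 ]
R4 := R4 − 66/17·R3
  [ 1  0  -4/17  -8/51 ]
  [ 0  1  66/17  -7/17 ]
  [ 0  0      1   -1/7 ]
  [ 0  0      0    1/7 ]
R4 := 7·R4
  [ 1  0  -4/17  -8/51 ]
  [ 0  1  66/17  -7/17 ]
  [ 0  0      1   -1/7 ]
  [ 0  0      0      1 ]
R3 := R3 + 1/7·R4
  [ 1  0  -4/17  -8/51 ]
  [ 0  1  66/17  -7/17 ]
  [ 0  0      1      0 ]
  [ 0  0      0      1 ]
R2 := R2 + 7/17·R4
  [ 1  0  -4/17  -8/51 ]
  [ 0  1  66/17      0 ]
  [ 0  0      1      0 ]
  [ 0  0      0      1 ]
R1 := R1 + 8/51·R4
  [ 1  0  -4/17  0 ]
  [ 0  1  66/17  0 ]
  [ 0  0      1  0 ]
  [ 0  0      0  1 ]
R2 := R2 − 66/17·R3
  [ 1  0  -4/17  0 ]
  [ 0  1      0  0 ]
  [ 0  0      1  0 ]
  [ 0  0      0  1 ]
R1 := R1 + 4/17·R3
  [ 1  0  0  0 ]
  [ 0  1  0  0 ]
  [ 0  0  1  0 ]
  [ 0  0  0  1 ]
The reduced form has 4 nonzero rows.

rank = 4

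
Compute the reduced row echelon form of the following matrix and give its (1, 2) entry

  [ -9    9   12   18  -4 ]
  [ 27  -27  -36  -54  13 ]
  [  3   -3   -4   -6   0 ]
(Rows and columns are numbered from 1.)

Multiply ρ1 by -1/9.
  [  1   -1  -4/3   -2  4/9 ]
  [ 27  -27   -36  -54   13 ]
  [  3   -3    -4   -6    0 ]
Subtract 27 times ρ1 from ρ2.
  [ 1  -1  -4/3  -2  4/9 ]
  [ 0   0     0   0    1 ]
  [ 3  -3    -4  -6    0 ]
Subtract 3 times ρ1 from ρ3.
  [ 1  -1  -4/3  -2   4/9 ]
  [ 0   0     0   0     1 ]
  [ 0   0     0   0  -4/3 ]
Add 4/3 times ρ2 to ρ3.
  [ 1  -1  -4/3  -2  4/9 ]
  [ 0   0     0   0    1 ]
  [ 0   0     0   0    0 ]
Subtract 4/9 times ρ2 from ρ1.
  [ 1  -1  -4/3  -2  0 ]
  [ 0   0     0   0  1 ]
  [ 0   0     0   0  0 ]

-1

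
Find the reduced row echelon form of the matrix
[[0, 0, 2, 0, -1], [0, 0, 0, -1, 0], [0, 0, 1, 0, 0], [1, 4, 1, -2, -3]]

r1 ↔ r4
  [ 1  4  1  -2  -3 ]
  [ 0  0  0  -1   0 ]
  [ 0  0  1   0   0 ]
  [ 0  0  2   0  -1 ]
r2 ↔ r3
  [ 1  4  1  -2  -3 ]
  [ 0  0  1   0   0 ]
  [ 0  0  0  -1   0 ]
  [ 0  0  2   0  -1 ]
r4 -> r4 − 2·r2
  [ 1  4  1  -2  -3 ]
  [ 0  0  1   0   0 ]
  [ 0  0  0  -1   0 ]
  [ 0  0  0   0  -1 ]
r3 -> -1·r3
  [ 1  4  1  -2  -3 ]
  [ 0  0  1   0   0 ]
  [ 0  0  0   1   0 ]
  [ 0  0  0   0  -1 ]
r4 -> -1·r4
  [ 1  4  1  -2  -3 ]
  [ 0  0  1   0   0 ]
  [ 0  0  0   1   0 ]
  [ 0  0  0   0   1 ]
r1 -> r1 + 3·r4
  [ 1  4  1  -2  0 ]
  [ 0  0  1   0  0 ]
  [ 0  0  0   1  0 ]
  [ 0  0  0   0  1 ]
r1 -> r1 + 2·r3
  [ 1  4  1  0  0 ]
  [ 0  0  1  0  0 ]
  [ 0  0  0  1  0 ]
  [ 0  0  0  0  1 ]
r1 -> r1 − r2
  [ 1  4  0  0  0 ]
  [ 0  0  1  0  0 ]
  [ 0  0  0  1  0 ]
  [ 0  0  0  0  1 ]

[[1, 4, 0, 0, 0], [0, 0, 1, 0, 0], [0, 0, 0, 1, 0], [0, 0, 0, 0, 1]]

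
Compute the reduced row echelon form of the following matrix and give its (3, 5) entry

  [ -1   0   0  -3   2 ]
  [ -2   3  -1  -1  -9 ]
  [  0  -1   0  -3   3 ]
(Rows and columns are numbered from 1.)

R1 → -1·R1
R2 → R2 + 2·R1
R2 → 1/3·R2
R3 → R3 + R2
R3 → -3·R3
R2 → R2 + 1/3·R3

4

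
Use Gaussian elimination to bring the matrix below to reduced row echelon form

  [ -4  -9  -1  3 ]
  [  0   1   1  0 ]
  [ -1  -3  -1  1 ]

[[1, 0, -2, 0], [0, 1, 1, 0], [0, 0, 0, 1]]

Multiply R1 by -1/4.
  [  1  9/4  1/4  -3/4 ]
  [  0    1    1     0 ]
  [ -1   -3   -1     1 ]
Add R1 to R3.
  [ 1   9/4   1/4  -3/4 ]
  [ 0     1     1     0 ]
  [ 0  -3/4  -3/4   1/4 ]
Add 3/4 times R2 to R3.
  [ 1  9/4  1/4  -3/4 ]
  [ 0    1    1     0 ]
  [ 0    0    0   1/4 ]
Multiply R3 by 4.
  [ 1  9/4  1/4  -3/4 ]
  [ 0    1    1     0 ]
  [ 0    0    0     1 ]
Add 3/4 times R3 to R1.
  [ 1  9/4  1/4  0 ]
  [ 0    1    1  0 ]
  [ 0    0    0  1 ]
Subtract 9/4 times R2 from R1.
  [ 1  0  -2  0 ]
  [ 0  1   1  0 ]
  [ 0  0   0  1 ]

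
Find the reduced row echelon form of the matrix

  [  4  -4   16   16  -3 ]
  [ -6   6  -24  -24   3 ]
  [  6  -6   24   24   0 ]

R1 → 1/4·R1
  [  1  -1    4    4  -3/4 ]
  [ -6   6  -24  -24     3 ]
  [  6  -6   24   24     0 ]
R2 → R2 + 6·R1
  [ 1  -1   4   4  -3/4 ]
  [ 0   0   0   0  -3/2 ]
  [ 6  -6  24  24     0 ]
R3 → R3 − 6·R1
  [ 1  -1  4  4  -3/4 ]
  [ 0   0  0  0  -3/2 ]
  [ 0   0  0  0   9/2 ]
R2 → -2/3·R2
  [ 1  -1  4  4  -3/4 ]
  [ 0   0  0  0     1 ]
  [ 0   0  0  0   9/2 ]
R3 → R3 − 9/2·R2
  [ 1  -1  4  4  -3/4 ]
  [ 0   0  0  0     1 ]
  [ 0   0  0  0     0 ]
R1 → R1 + 3/4·R2
  [ 1  -1  4  4  0 ]
  [ 0   0  0  0  1 ]
  [ 0   0  0  0  0 ]

[[1, -1, 4, 4, 0], [0, 0, 0, 0, 1], [0, 0, 0, 0, 0]]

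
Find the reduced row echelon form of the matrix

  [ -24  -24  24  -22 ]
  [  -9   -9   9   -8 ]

ρ1 ← -1/24·ρ1
ρ2 ← ρ2 + 9·ρ1
ρ2 ← 4·ρ2
ρ1 ← ρ1 − 11/12·ρ2

[[1, 1, -1, 0], [0, 0, 0, 1]]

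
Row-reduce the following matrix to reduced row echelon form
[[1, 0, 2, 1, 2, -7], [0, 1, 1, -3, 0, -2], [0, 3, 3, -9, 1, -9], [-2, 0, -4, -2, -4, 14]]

[[1, 0, 2, 1, 0, -1], [0, 1, 1, -3, 0, -2], [0, 0, 0, 0, 1, -3], [0, 0, 0, 0, 0, 0]]

Add 2 times R1 to R4.
  [ 1  0  2   1  2  -7 ]
  [ 0  1  1  -3  0  -2 ]
  [ 0  3  3  -9  1  -9 ]
  [ 0  0  0   0  0   0 ]
Subtract 3 times R2 from R3.
  [ 1  0  2   1  2  -7 ]
  [ 0  1  1  -3  0  -2 ]
  [ 0  0  0   0  1  -3 ]
  [ 0  0  0   0  0   0 ]
Subtract 2 times R3 from R1.
  [ 1  0  2   1  0  -1 ]
  [ 0  1  1  -3  0  -2 ]
  [ 0  0  0   0  1  -3 ]
  [ 0  0  0   0  0   0 ]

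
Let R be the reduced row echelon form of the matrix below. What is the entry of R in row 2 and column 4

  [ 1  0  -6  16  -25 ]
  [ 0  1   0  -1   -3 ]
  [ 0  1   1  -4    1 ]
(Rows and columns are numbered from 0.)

4

R3 := R3 − R2
  [ 1  0  -6  16  -25 ]
  [ 0  1   0  -1   -3 ]
  [ 0  0   1  -3    4 ]
R1 := R1 + 6·R3
  [ 1  0  0  -2  -1 ]
  [ 0  1  0  -1  -3 ]
  [ 0  0  1  -3   4 ]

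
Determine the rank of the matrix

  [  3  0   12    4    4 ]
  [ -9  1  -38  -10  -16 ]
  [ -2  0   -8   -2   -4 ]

ρ1 -> 1/3·ρ1
  [  1  0    4  4/3  4/3 ]
  [ -9  1  -38  -10  -16 ]
  [ -2  0   -8   -2   -4 ]
ρ2 -> ρ2 + 9·ρ1
  [  1  0   4  4/3  4/3 ]
  [  0  1  -2    2   -4 ]
  [ -2  0  -8   -2   -4 ]
ρ3 -> ρ3 + 2·ρ1
  [ 1  0   4  4/3   4/3 ]
  [ 0  1  -2    2    -4 ]
  [ 0  0   0  2/3  -4/3 ]
ρ3 -> 3/2·ρ3
  [ 1  0   4  4/3  4/3 ]
  [ 0  1  -2    2   -4 ]
  [ 0  0   0    1   -2 ]
ρ2 -> ρ2 − 2·ρ3
  [ 1  0   4  4/3  4/3 ]
  [ 0  1  -2    0    0 ]
  [ 0  0   0    1   -2 ]
ρ1 -> ρ1 − 4/3·ρ3
  [ 1  0   4  0   4 ]
  [ 0  1  -2  0   0 ]
  [ 0  0   0  1  -2 ]
The reduced form has 3 nonzero rows.

rank = 3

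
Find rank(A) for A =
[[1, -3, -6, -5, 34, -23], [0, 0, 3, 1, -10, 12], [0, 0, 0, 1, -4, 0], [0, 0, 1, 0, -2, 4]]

R2 → 1/3·R2
R4 → R4 − R2
R4 → R4 + 1/3·R3
R2 → R2 − 1/3·R3
R1 → R1 + 5·R3
R1 → R1 + 6·R2
The reduced form has 3 nonzero rows.

rank = 3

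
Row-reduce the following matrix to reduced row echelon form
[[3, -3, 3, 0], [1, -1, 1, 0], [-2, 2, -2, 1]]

R1 := 1/3·R1
  [  1  -1   1  0 ]
  [  1  -1   1  0 ]
  [ -2   2  -2  1 ]
R2 := R2 − R1
  [  1  -1   1  0 ]
  [  0   0   0  0 ]
  [ -2   2  -2  1 ]
R3 := R3 + 2·R1
  [ 1  -1  1  0 ]
  [ 0   0  0  0 ]
  [ 0   0  0  1 ]
R2 <-> R3
  [ 1  -1  1  0 ]
  [ 0   0  0  1 ]
  [ 0   0  0  0 ]

[[1, -1, 1, 0], [0, 0, 0, 1], [0, 0, 0, 0]]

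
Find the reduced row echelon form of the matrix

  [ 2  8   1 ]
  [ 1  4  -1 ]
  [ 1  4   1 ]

[[1, 4, 0], [0, 0, 1], [0, 0, 0]]

R1 := 1/2·R1
  [ 1  4  1/2 ]
  [ 1  4   -1 ]
  [ 1  4    1 ]
R2 := R2 − R1
  [ 1  4   1/2 ]
  [ 0  0  -3/2 ]
  [ 1  4     1 ]
R3 := R3 − R1
  [ 1  4   1/2 ]
  [ 0  0  -3/2 ]
  [ 0  0   1/2 ]
R2 := -2/3·R2
  [ 1  4  1/2 ]
  [ 0  0    1 ]
  [ 0  0  1/2 ]
R3 := R3 − 1/2·R2
  [ 1  4  1/2 ]
  [ 0  0    1 ]
  [ 0  0    0 ]
R1 := R1 − 1/2·R2
  [ 1  4  0 ]
  [ 0  0  1 ]
  [ 0  0  0 ]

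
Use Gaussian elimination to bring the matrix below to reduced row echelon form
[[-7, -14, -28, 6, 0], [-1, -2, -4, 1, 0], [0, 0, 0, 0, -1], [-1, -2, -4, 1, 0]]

[[1, 2, 4, 0, 0], [0, 0, 0, 1, 0], [0, 0, 0, 0, 1], [0, 0, 0, 0, 0]]

ρ1 → -1/7·ρ1
ρ2 → ρ2 + ρ1
ρ4 → ρ4 + ρ1
ρ2 → 7·ρ2
ρ4 → ρ4 − 1/7·ρ2
ρ3 → -1·ρ3
ρ1 → ρ1 + 6/7·ρ2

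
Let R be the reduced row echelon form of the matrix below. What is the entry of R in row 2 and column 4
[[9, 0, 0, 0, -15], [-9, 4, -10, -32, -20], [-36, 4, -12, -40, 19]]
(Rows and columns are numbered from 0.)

ρ1 ← 1/9·ρ1
  [   1  0    0    0  -5/3 ]
  [  -9  4  -10  -32   -20 ]
  [ -36  4  -12  -40    19 ]
ρ2 ← ρ2 + 9·ρ1
  [   1  0    0    0  -5/3 ]
  [   0  4  -10  -32   -35 ]
  [ -36  4  -12  -40    19 ]
ρ3 ← ρ3 + 36·ρ1
  [ 1  0    0    0  -5/3 ]
  [ 0  4  -10  -32   -35 ]
  [ 0  4  -12  -40   -41 ]
ρ2 ← 1/4·ρ2
  [ 1  0     0    0   -5/3 ]
  [ 0  1  -5/2   -8  -35/4 ]
  [ 0  4   -12  -40    -41 ]
ρ3 ← ρ3 − 4·ρ2
  [ 1  0     0   0   -5/3 ]
  [ 0  1  -5/2  -8  -35/4 ]
  [ 0  0    -2  -8     -6 ]
ρ3 ← -1/2·ρ3
  [ 1  0     0   0   -5/3 ]
  [ 0  1  -5/2  -8  -35/4 ]
  [ 0  0     1   4      3 ]
ρ2 ← ρ2 + 5/2·ρ3
  [ 1  0  0  0  -5/3 ]
  [ 0  1  0  2  -5/4 ]
  [ 0  0  1  4     3 ]

3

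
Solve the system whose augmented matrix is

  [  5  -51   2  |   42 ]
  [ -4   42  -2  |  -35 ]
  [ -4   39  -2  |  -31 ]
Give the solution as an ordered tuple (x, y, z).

ρ1 := 1/5·ρ1
  [  1  -51/5  2/5  |  42/5 ]
  [ -4     42   -2  |   -35 ]
  [ -4     39   -2  |   -31 ]
ρ2 := ρ2 + 4·ρ1
  [  1  -51/5   2/5  |  42/5 ]
  [  0    6/5  -2/5  |  -7/5 ]
  [ -4     39    -2  |   -31 ]
ρ3 := ρ3 + 4·ρ1
  [ 1  -51/5   2/5  |  42/5 ]
  [ 0    6/5  -2/5  |  -7/5 ]
  [ 0   -9/5  -2/5  |  13/5 ]
ρ2 := 5/6·ρ2
  [ 1  -51/5   2/5  |  42/5 ]
  [ 0      1  -1/3  |  -7/6 ]
  [ 0   -9/5  -2/5  |  13/5 ]
ρ3 := ρ3 + 9/5·ρ2
  [ 1  -51/5   2/5  |  42/5 ]
  [ 0      1  -1/3  |  -7/6 ]
  [ 0      0    -1  |   1/2 ]
ρ3 := -1·ρ3
  [ 1  -51/5   2/5  |  42/5 ]
  [ 0      1  -1/3  |  -7/6 ]
  [ 0      0     1  |  -1/2 ]
ρ2 := ρ2 + 1/3·ρ3
  [ 1  -51/5  2/5  |  42/5 ]
  [ 0      1    0  |  -4/3 ]
  [ 0      0    1  |  -1/2 ]
ρ1 := ρ1 − 2/5·ρ3
  [ 1  -51/5  0  |  43/5 ]
  [ 0      1  0  |  -4/3 ]
  [ 0      0  1  |  -1/2 ]
ρ1 := ρ1 + 51/5·ρ2
  [ 1  0  0  |    -5 ]
  [ 0  1  0  |  -4/3 ]
  [ 0  0  1  |  -1/2 ]
Reading off the last column: x = -5, y = -4/3, z = -1/2.

(-5, -4/3, -1/2)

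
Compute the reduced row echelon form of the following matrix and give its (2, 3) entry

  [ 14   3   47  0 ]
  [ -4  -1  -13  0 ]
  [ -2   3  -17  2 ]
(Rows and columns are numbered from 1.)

R1 ← 1/14·R1
  [  1  3/14  47/14  0 ]
  [ -4    -1    -13  0 ]
  [ -2     3    -17  2 ]
R2 ← R2 + 4·R1
  [  1  3/14  47/14  0 ]
  [  0  -1/7    3/7  0 ]
  [ -2     3    -17  2 ]
R3 ← R3 + 2·R1
  [ 1  3/14  47/14  0 ]
  [ 0  -1/7    3/7  0 ]
  [ 0  24/7  -72/7  2 ]
R2 ← -7·R2
  [ 1  3/14  47/14  0 ]
  [ 0     1     -3  0 ]
  [ 0  24/7  -72/7  2 ]
R3 ← R3 − 24/7·R2
  [ 1  3/14  47/14  0 ]
  [ 0     1     -3  0 ]
  [ 0     0      0  2 ]
R3 ← 1/2·R3
  [ 1  3/14  47/14  0 ]
  [ 0     1     -3  0 ]
  [ 0     0      0  1 ]
R1 ← R1 − 3/14·R2
  [ 1  0   4  0 ]
  [ 0  1  -3  0 ]
  [ 0  0   0  1 ]

-3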